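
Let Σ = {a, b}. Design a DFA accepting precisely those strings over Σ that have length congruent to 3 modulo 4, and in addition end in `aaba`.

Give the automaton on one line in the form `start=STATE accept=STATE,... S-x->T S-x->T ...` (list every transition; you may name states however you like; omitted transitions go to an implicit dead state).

start=q0 accept=q7 q0-a->q1 q0-b->q1 q1-a->q2 q1-b->q2 q2-a->q3 q2-b->q3 q3-a->q4 q3-b->q0 q4-a->q5 q4-b->q1 q5-a->q2 q5-b->q6 q6-a->q7 q6-b->q3 q7-a->q4 q7-b->q0

Build one automaton per condition and run them in lockstep. One (4 states) tracks the input length modulo 4; the other (5 states) tracks how much of the suffix `aaba` has currently been matched. Each combined state is a pair, one component from each; accept when both components accept. Minimizing collapses redundant product states.
An 8-state machine:
        a   b  
>  q0   q1  q1 
   q1   q2  q2 
   q2   q3  q3 
   q3   q4  q0 
   q4   q5  q1 
   q5   q2  q6 
   q6   q7  q3 
 * q7   q4  q0 
(> = start, * = accepting)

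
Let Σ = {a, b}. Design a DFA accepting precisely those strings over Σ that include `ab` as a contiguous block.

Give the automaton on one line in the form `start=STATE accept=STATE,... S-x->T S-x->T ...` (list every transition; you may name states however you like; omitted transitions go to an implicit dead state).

States q0..q1 record the length of the longest prefix of `ab` that matches the current input suffix. Reaching q2 means `ab` has been seen, and we stay there forever. Accept from q2.
3 states suffice.
        a   b  
>  q0   q1  q0 
   q1   q1  q2 
 * q2   q2  q2 
(> = start, * = accepting)

start=q0 accept=q2 q0-a->q1 q0-b->q0 q1-a->q1 q1-b->q2 q2-a->q2 q2-b->q2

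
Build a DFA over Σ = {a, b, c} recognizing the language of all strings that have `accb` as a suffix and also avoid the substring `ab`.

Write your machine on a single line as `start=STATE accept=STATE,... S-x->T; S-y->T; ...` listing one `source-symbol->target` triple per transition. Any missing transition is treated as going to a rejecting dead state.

Handle the two conditions separately and then intersect. The first has 5 states tracking how much of the suffix `accb` has currently been matched; the second has 3 states tracking partial matches of the forbidden pattern `ab`. A product state is a pair (one from each), accepting exactly when both do. Equivalent product states are then merged.
A 6-state machine:
        a   b   c  
>  s0   s1  s0  s0 
   s1   s1  s2  s3 
   s2   s2  s2  s2 
   s3   s1  s0  s4 
   s4   s1  s5  s0 
 * s5   s1  s0  s0 
(> = start, * = accepting)

start=s0; accept=s5; s0-a->s1; s0-b->s0; s0-c->s0; s1-a->s1; s1-b->s2; s1-c->s3; s2-a->s2; s2-b->s2; s2-c->s2; s3-a->s1; s3-b->s0; s3-c->s4; s4-a->s1; s4-b->s5; s4-c->s0; s5-a->s1; s5-b->s0; s5-c->s0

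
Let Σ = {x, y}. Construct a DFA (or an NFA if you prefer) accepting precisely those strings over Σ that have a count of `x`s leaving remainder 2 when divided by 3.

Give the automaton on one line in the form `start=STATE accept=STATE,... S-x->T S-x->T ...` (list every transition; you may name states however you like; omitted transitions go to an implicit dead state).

start=s0 accept=s2 s0-x->s1 s0-y->s0 s1-x->s2 s1-y->s1 s2-x->s0 s2-y->s2

The only thing that matters is how many `x`s have appeared, reduced mod 3. Use one state per residue: s0 for 0, …, s2 for 2. Reading `x` moves to the next residue; anything else stays put. s2 is accepting.
3 states suffice.
        x   y  
>  s0   s1  s0 
   s1   s2  s1 
 * s2   s0  s2 
(> = start, * = accepting)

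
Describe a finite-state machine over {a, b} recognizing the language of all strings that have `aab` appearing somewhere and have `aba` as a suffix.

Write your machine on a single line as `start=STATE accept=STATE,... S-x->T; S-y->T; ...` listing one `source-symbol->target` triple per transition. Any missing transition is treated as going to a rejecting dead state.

Handle the two conditions separately and then intersect. One (4 states) tracks whether and how much of `aab` has been seen; the other (4 states) tracks how much of the suffix `aba` has currently been matched. Each combined state is a pair, one component from each; accept when both components accept. Equivalent product states are then merged.
A 6-state machine:
        a   b  
>  s0   s1  s0 
   s1   s2  s0 
   s2   s2  s3 
   s3   s4  s5 
 * s4   s2  s3 
   s5   s2  s5 
(> = start, * = accepting)

start=s0; accept=s4; s0-a->s1; s0-b->s0; s1-a->s2; s1-b->s0; s2-a->s2; s2-b->s3; s3-a->s4; s3-b->s5; s4-a->s2; s4-b->s3; s5-a->s2; s5-b->s5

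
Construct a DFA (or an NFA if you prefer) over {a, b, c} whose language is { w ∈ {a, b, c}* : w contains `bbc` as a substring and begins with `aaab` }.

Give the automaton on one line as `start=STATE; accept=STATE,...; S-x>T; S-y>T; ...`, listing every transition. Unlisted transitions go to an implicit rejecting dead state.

start=q0; accept=q8; q0-a>q1; q0-b>q2; q0-c>q2; q1-a>q3; q1-b>q2; q1-c>q2; q2-a>q2; q2-b>q2; q2-c>q2; q3-a>q4; q3-b>q2; q3-c>q2; q4-a>q2; q4-b>q5; q4-c>q2; q5-a>q6; q5-b>q7; q5-c>q6; q6-a>q6; q6-b>q5; q6-c>q6; q7-a>q6; q7-b>q7; q7-c>q8; q8-a>q8; q8-b>q8; q8-c>q8

Run two small machines in parallel and take their product. One (4 states) tracks whether and how much of `bbc` has been seen; the other (6 states) tracks whether the input so far still matches the prefix `aaab`. Each combined state is a pair, one component from each; accept when both components accept. After merging equivalent states the machine shrinks.
With 9 states:
        a   b   c  
>  q0   q1  q2  q2 
   q1   q3  q2  q2 
   q2   q2  q2  q2 
   q3   q4  q2  q2 
   q4   q2  q5  q2 
   q5   q6  q7  q6 
   q6   q6  q5  q6 
   q7   q6  q7  q8 
 * q8   q8  q8  q8 
(> = start, * = accepting)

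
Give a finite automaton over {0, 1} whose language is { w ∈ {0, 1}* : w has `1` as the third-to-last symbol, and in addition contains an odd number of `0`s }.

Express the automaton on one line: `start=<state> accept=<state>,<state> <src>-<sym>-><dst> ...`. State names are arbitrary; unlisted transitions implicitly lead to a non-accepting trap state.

start=A accept=M,N,T,W A-0->B A-1->C B-0->D B-1->E C-0->F C-1->G D-0->H D-1->I E-0->J E-1->K F-0->L F-1->M G-0->N G-1->O H-0->P H-1->Q I-0->R I-1->S J-0->T J-1->U K-0->V K-1->W L-0->H L-1->I M-0->J M-1->K N-0->L N-1->M O-0->N O-1->O P-0->H P-1->I Q-0->J Q-1->K R-0->L R-1->M S-0->N S-1->O T-0->P T-1->Q U-0->R U-1->S V-0->T V-1->U W-0->V W-1->W

Build one automaton per condition and run them in lockstep. The first has 15 states tracking the last 3 symbols read; the second has 2 states tracking the count of `0`s modulo 2. A product state is a pair (one from each), accepting exactly when both do.
A 23-state machine:
       0  1 
>  A   B  C 
   B   D  E 
   C   F  G 
   D   H  I 
   E   J  K 
   F   L  M 
   G   N  O 
   H   P  Q 
   I   R  S 
   J   T  U 
   K   V  W 
   L   H  I 
 * M   J  K 
 * N   L  M 
   O   N  O 
   P   H  I 
   Q   J  K 
   R   L  M 
   S   N  O 
 * T   P  Q 
   U   R  S 
   V   T  U 
 * W   V  W 
(> = start, * = accepting)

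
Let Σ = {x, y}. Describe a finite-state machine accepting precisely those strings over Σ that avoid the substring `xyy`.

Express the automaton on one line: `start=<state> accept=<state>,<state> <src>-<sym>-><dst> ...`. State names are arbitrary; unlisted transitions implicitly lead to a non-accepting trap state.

start=A accept=A,B,C A-x->B A-y->A B-x->B B-y->C C-x->B C-y->D D-x->D D-y->D

This is the complement of 'contains `xyy`'. Use the same substring-matching states — A through D holding how much of `xyy` has just been matched — but flip the accepting set: everything except the trap D accepts.
       x  y 
>* A   B  A 
 * B   B  C 
 * C   B  D 
   D   D  D 
(> = start, * = accepting)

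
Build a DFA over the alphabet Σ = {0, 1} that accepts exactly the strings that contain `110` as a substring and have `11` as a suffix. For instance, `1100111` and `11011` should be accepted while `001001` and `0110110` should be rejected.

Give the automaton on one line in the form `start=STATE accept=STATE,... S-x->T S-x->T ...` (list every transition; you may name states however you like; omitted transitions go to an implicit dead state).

start=q0 accept=q5 q0-0->q0 q0-1->q1 q1-0->q0 q1-1->q2 q2-0->q3 q2-1->q2 q3-0->q3 q3-1->q4 q4-0->q3 q4-1->q5 q5-0->q3 q5-1->q5

Build one automaton per condition and run them in lockstep. One (4 states) tracks whether and how much of `110` has been seen; the other (3 states) tracks how much of the suffix `11` has currently been matched. Each combined state is a pair, one component from each; accept when both components accept.
With 6 states:
        0   1  
>  q0   q0  q1 
   q1   q0  q2 
   q2   q3  q2 
   q3   q3  q4 
   q4   q3  q5 
 * q5   q3  q5 
(> = start, * = accepting)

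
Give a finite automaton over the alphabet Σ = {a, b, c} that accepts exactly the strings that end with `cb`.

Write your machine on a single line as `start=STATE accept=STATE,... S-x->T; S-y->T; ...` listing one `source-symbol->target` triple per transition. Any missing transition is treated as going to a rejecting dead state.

Remember how much of `cb` the current input suffix matches. State q0 means no match yet; q1 means the last symbol is `c`; q2 means the last 2 symbols are `cb`. Only q2 accepts. On a mismatch, fall back to the longest proper suffix that is still a prefix of `cb`.
3 states suffice.
        a   b   c  
>  q0   q0  q0  q1 
   q1   q0  q2  q1 
 * q2   q0  q0  q1 
(> = start, * = accepting)

start=q0; accept=q2; q0-a->q0; q0-b->q0; q0-c->q1; q1-a->q0; q1-b->q2; q1-c->q1; q2-a->q0; q2-b->q0; q2-c->q1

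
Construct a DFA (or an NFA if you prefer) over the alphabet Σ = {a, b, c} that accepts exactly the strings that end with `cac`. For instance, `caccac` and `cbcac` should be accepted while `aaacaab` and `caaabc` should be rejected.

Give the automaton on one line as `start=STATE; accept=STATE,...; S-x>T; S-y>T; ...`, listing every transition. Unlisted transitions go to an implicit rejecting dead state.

Remember how much of `cac` the current input suffix matches. State s0 means no match yet; s1 means the last symbol is `c`; s2 means the last 2 symbols are `ca`; s3 means the last 3 symbols are `cac`. Only s3 accepts. On a mismatch, fall back to the longest proper suffix that is still a prefix of `cac`.
4 states suffice.
        a   b   c  
>  s0   s0  s0  s1 
   s1   s2  s0  s1 
   s2   s0  s0  s3 
 * s3   s2  s0  s1 
(> = start, * = accepting)

start=s0; accept=s3; s0-a>s0; s0-b>s0; s0-c>s1; s1-a>s2; s1-b>s0; s1-c>s1; s2-a>s0; s2-b>s0; s2-c>s3; s3-a>s2; s3-b>s0; s3-c>s1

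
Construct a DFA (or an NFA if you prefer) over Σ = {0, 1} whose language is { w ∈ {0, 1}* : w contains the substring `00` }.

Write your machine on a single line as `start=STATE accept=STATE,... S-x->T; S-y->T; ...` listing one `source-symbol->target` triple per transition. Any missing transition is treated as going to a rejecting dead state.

States s0..s1 record the length of the longest prefix of `00` that matches the current input suffix. Reaching s2 means `00` has been seen, and we stay there forever. Accept from s2.
With 3 states:
        0   1  
>  s0   s1  s0 
   s1   s2  s0 
 * s2   s2  s2 
(> = start, * = accepting)

start=s0; accept=s2; s0-0->s1; s0-1->s0; s1-0->s2; s1-1->s0; s2-0->s2; s2-1->s2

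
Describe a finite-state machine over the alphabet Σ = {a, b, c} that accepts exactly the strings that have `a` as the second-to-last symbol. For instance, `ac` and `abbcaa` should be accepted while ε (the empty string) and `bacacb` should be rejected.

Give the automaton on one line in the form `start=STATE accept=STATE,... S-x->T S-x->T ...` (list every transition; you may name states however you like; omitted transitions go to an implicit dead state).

start=q0 accept=q4,q5,q6 q0-a->q1 q0-b->q2 q0-c->q3 q1-a->q4 q1-b->q5 q1-c->q6 q2-a->q7 q2-b->q8 q2-c->q9 q3-a->q10 q3-b->q11 q3-c->q12 q4-a->q4 q4-b->q5 q4-c->q6 q5-a->q7 q5-b->q8 q5-c->q9 q6-a->q10 q6-b->q11 q6-c->q12 q7-a->q4 q7-b->q5 q7-c->q6 q8-a->q7 q8-b->q8 q8-c->q9 q9-a->q10 q9-b->q11 q9-c->q12 q10-a->q4 q10-b->q5 q10-c->q6 q11-a->q7 q11-b->q8 q11-c->q9 q12-a->q10 q12-b->q11 q12-c->q12

A DFA must remember the last 2 symbols (since which symbol is second-to-last isn't known until the input ends). Use one state per possible window of the last ≤2 symbols; accept from those whose window starts with `a`.
          a    b    c  
>  q0     q1   q2   q3 
   q1     q4   q5   q6 
   q2     q7   q8   q9 
   q3    q10  q11  q12 
 * q4     q4   q5   q6 
 * q5     q7   q8   q9 
 * q6    q10  q11  q12 
   q7     q4   q5   q6 
   q8     q7   q8   q9 
   q9    q10  q11  q12 
   q10    q4   q5   q6 
   q11    q7   q8   q9 
   q12   q10  q11  q12 
(> = start, * = accepting)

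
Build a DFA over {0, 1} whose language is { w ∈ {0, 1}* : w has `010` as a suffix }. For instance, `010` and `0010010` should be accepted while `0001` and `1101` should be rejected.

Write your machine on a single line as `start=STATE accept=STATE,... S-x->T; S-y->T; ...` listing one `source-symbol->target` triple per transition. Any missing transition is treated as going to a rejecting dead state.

start=A; accept=D; A-0->B; A-1->A; B-0->B; B-1->C; C-0->D; C-1->A; D-0->B; D-1->C

Remember how much of `010` the current input suffix matches. State A means no match yet; B means the last symbol is `0`; C means the last 2 symbols are `01`; D means the last 3 symbols are `010`. Only D accepts. On a mismatch, fall back to the longest proper suffix that is still a prefix of `010`.
4 states suffice.
       0  1 
>  A   B  A 
   B   B  C 
   C   D  A 
 * D   B  C 
(> = start, * = accepting)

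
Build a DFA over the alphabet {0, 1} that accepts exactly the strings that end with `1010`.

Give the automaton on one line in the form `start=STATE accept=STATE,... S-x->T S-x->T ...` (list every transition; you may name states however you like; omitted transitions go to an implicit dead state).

Let each state record the length of the longest suffix of the input read so far that is also a prefix of `1010`. s1 means the last symbol is `1`; s2 means the last 2 symbols are `10`; s3 means the last 3 symbols are `101`; s4 means the last 4 symbols are `1010`. Accept only at s4, where the string currently ends in `1010`.
5 states suffice.
        0   1  
>  s0   s0  s1 
   s1   s2  s1 
   s2   s0  s3 
   s3   s4  s1 
 * s4   s0  s3 
(> = start, * = accepting)

start=s0 accept=s4 s0-0->s0 s0-1->s1 s1-0->s2 s1-1->s1 s2-0->s0 s2-1->s3 s3-0->s4 s3-1->s1 s4-0->s0 s4-1->s3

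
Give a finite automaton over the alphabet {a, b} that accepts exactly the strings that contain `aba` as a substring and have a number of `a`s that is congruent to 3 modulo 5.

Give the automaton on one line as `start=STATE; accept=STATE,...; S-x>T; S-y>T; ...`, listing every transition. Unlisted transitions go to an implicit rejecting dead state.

Handle the two conditions separately and then intersect. One (4 states) tracks whether and how much of `aba` has been seen; the other (5 states) tracks the count of `a`s modulo 5. Each combined state is a pair, one component from each; accept when both components accept.
20 states suffice.
          a    b  
>  s0     s1   s0 
   s1     s2   s3 
   s2     s4   s5 
   s3     s6   s7 
   s4     s8   s9 
   s5    s10  s11 
   s6    s10   s6 
   s7     s2   s7 
   s8    s12  s13 
   s9    s14  s15 
 * s10   s14  s10 
   s11    s4  s11 
   s12    s1  s16 
   s13   s17  s18 
   s14   s17  s14 
   s15    s8  s15 
   s16   s19   s0 
   s17   s19  s17 
   s18   s12  s18 
   s19    s6  s19 
(> = start, * = accepting)

start=s0; accept=s10; s0-a>s1; s0-b>s0; s1-a>s2; s1-b>s3; s2-a>s4; s2-b>s5; s3-a>s6; s3-b>s7; s4-a>s8; s4-b>s9; s5-a>s10; s5-b>s11; s6-a>s10; s6-b>s6; s7-a>s2; s7-b>s7; s8-a>s12; s8-b>s13; s9-a>s14; s9-b>s15; s10-a>s14; s10-b>s10; s11-a>s4; s11-b>s11; s12-a>s1; s12-b>s16; s13-a>s17; s13-b>s18; s14-a>s17; s14-b>s14; s15-a>s8; s15-b>s15; s16-a>s19; s16-b>s0; s17-a>s19; s17-b>s17; s18-a>s12; s18-b>s18; s19-a>s6; s19-b>s19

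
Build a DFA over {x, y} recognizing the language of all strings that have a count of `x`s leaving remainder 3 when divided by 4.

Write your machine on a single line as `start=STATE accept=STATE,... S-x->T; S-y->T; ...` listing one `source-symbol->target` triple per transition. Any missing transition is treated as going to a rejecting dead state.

start=q0; accept=q3; q0-x->q1; q0-y->q0; q1-x->q2; q1-y->q1; q2-x->q3; q2-y->q2; q3-x->q0; q3-y->q3

Keep the running count of `x`s modulo 4: each `x` advances along the cycle q0 → q1 → q2 → q3 → q0 while other symbols loop. Accept at q3.
A 4-state machine:
        x   y  
>  q0   q1  q0 
   q1   q2  q1 
   q2   q3  q2 
 * q3   q0  q3 
(> = start, * = accepting)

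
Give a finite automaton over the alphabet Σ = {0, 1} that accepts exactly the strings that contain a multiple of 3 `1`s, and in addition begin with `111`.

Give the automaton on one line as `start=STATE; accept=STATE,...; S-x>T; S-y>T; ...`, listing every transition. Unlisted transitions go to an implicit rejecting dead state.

start=A; accept=E; A-0>B; A-1>C; B-0>B; B-1>B; C-0>B; C-1>D; D-0>B; D-1>E; E-0>E; E-1>F; F-0>F; F-1>G; G-0>G; G-1>E

Handle the two conditions separately and then intersect. One (3 states) tracks the count of `1`s modulo 3; the other (5 states) tracks whether the input so far still matches the prefix `111`. Each combined state is a pair, one component from each; accept when both components accept. Equivalent product states are then merged.
       0  1 
>  A   B  C 
   B   B  B 
   C   B  D 
   D   B  E 
 * E   E  F 
   F   F  G 
   G   G  E 
(> = start, * = accepting)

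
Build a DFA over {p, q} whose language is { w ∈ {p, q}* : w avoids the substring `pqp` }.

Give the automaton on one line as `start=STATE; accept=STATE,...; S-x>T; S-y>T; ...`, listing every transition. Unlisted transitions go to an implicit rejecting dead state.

This is the complement of 'contains `pqp`'. Use the same substring-matching states — S0 through S3 holding how much of `pqp` has just been matched — but flip the accepting set: everything except the trap S3 accepts.
4 states suffice.
        p   q  
>* S0   S1  S0 
 * S1   S1  S2 
 * S2   S3  S0 
   S3   S3  S3 
(> = start, * = accepting)

start=S0; accept=S0,S1,S2; S0-p>S1; S0-q>S0; S1-p>S1; S1-q>S2; S2-p>S3; S2-q>S0; S3-p>S3; S3-q>S3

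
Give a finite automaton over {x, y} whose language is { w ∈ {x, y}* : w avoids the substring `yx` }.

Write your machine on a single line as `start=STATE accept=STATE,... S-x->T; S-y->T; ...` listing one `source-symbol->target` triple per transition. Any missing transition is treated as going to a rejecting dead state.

Track partial matches of the forbidden pattern `yx`. State q2 is a dead state reached once `yx` has occurred; every other state accepts. q0 means no part of `yx` is currently matched.
        x   y  
>* q0   q0  q1 
 * q1   q2  q1 
   q2   q2  q2 
(> = start, * = accepting)

start=q0; accept=q0,q1; q0-x->q0; q0-y->q1; q1-x->q2; q1-y->q1; q2-x->q2; q2-y->q2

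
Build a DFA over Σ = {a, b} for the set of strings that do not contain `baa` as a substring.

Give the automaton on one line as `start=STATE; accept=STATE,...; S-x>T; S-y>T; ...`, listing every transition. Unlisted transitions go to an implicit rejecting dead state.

start=q0; accept=q0,q1,q2; q0-a>q0; q0-b>q1; q1-a>q2; q1-b>q1; q2-a>q3; q2-b>q1; q3-a>q3; q3-b>q3

Track partial matches of the forbidden pattern `baa`. State q3 is a dead state reached once `baa` has occurred; every other state accepts. q0 means no part of `baa` is currently matched.
        a   b  
>* q0   q0  q1 
 * q1   q2  q1 
 * q2   q3  q1 
   q3   q3  q3 
(> = start, * = accepting)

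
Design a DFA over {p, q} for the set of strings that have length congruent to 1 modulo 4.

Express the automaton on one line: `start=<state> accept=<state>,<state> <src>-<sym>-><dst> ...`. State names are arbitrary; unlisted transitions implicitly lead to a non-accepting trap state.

start=s0 accept=s1 s0-p->s1 s0-q->s1 s1-p->s2 s1-q->s2 s2-p->s3 s2-q->s3 s3-p->s0 s3-q->s0

Only the length mod 4 matters, so use a 4-cycle: from any state, every input symbol moves to the next state, wrapping s3 back to s0. Mark s1 accepting.
        p   q  
>  s0   s1  s1 
 * s1   s2  s2 
   s2   s3  s3 
   s3   s0  s0 
(> = start, * = accepting)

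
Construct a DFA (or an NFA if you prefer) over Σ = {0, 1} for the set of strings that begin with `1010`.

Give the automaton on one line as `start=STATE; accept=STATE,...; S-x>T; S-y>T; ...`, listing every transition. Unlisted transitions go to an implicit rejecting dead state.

Walk along `1010` while the input agrees: from S0 take `1` to S1, and so on. Any deviation drops to the rejecting sink S5. Once S4 is reached the prefix is confirmed and every continuation is accepted.
6 states suffice.
        0   1  
>  S0   S5  S1 
   S1   S2  S5 
   S2   S5  S3 
   S3   S4  S5 
 * S4   S4  S4 
   S5   S5  S5 
(> = start, * = accepting)

start=S0; accept=S4; S0-0>S5; S0-1>S1; S1-0>S2; S1-1>S5; S2-0>S5; S2-1>S3; S3-0>S4; S3-1>S5; S4-0>S4; S4-1>S4; S5-0>S5; S5-1>S5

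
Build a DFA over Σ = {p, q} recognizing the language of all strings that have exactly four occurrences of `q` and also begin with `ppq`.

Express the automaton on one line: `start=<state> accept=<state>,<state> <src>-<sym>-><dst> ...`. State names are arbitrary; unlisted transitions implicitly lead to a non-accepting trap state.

start=S0 accept=S7 S0-p->S1 S0-q->S2 S1-p->S3 S1-q->S2 S2-p->S2 S2-q->S2 S3-p->S2 S3-q->S4 S4-p->S4 S4-q->S5 S5-p->S5 S5-q->S6 S6-p->S6 S6-q->S7 S7-p->S7 S7-q->S2

Run two small machines in parallel and take their product. One (6 states) tracks the count of `q`s, saturating at 5; the other (5 states) tracks whether the input so far still matches the prefix `ppq`. Each combined state is a pair, one component from each; accept when both components accept. Minimizing collapses redundant product states.
        p   q  
>  S0   S1  S2 
   S1   S3  S2 
   S2   S2  S2 
   S3   S2  S4 
   S4   S4  S5 
   S5   S5  S6 
   S6   S6  S7 
 * S7   S7  S2 
(> = start, * = accepting)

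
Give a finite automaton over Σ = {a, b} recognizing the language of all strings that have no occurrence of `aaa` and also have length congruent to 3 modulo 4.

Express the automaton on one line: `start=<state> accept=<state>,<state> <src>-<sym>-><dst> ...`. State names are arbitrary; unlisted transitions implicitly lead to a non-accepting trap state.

start=S0 accept=S7,S8,S9 S0-a->S1 S0-b->S2 S1-a->S3 S1-b->S4 S2-a->S5 S2-b->S4 S3-a->S6 S3-b->S7 S4-a->S8 S4-b->S7 S5-a->S9 S5-b->S7 S6-a->S6 S6-b->S6 S7-a->S10 S7-b->S0 S8-a->S11 S8-b->S0 S9-a->S6 S9-b->S0 S10-a->S12 S10-b->S2 S11-a->S6 S11-b->S2 S12-a->S6 S12-b->S4

Handle the two conditions separately and then intersect. One (4 states) tracks partial matches of the forbidden pattern `aaa`; the other (4 states) tracks the input length modulo 4. Each combined state is a pair, one component from each; accept when both components accept. After merging equivalent states the machine shrinks.
13 states suffice.
          a    b  
>  S0     S1   S2 
   S1     S3   S4 
   S2     S5   S4 
   S3     S6   S7 
   S4     S8   S7 
   S5     S9   S7 
   S6     S6   S6 
 * S7    S10   S0 
 * S8    S11   S0 
 * S9     S6   S0 
   S10   S12   S2 
   S11    S6   S2 
   S12    S6   S4 
(> = start, * = accepting)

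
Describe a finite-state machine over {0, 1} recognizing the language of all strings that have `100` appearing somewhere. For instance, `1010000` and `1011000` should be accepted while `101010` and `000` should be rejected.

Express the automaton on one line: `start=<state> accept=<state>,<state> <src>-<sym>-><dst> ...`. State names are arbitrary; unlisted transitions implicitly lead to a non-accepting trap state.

Track how much of `100` has been matched so far: state s0 is no progress, s3 is the absorbing accept state reached once `100` has occurred. Intermediate states record partial matches; on a mismatch, fall back to the longest reusable overlap.
4 states suffice.
        0   1  
>  s0   s0  s1 
   s1   s2  s1 
   s2   s3  s1 
 * s3   s3  s3 
(> = start, * = accepting)

start=s0 accept=s3 s0-0->s0 s0-1->s1 s1-0->s2 s1-1->s1 s2-0->s3 s2-1->s1 s3-0->s3 s3-1->s3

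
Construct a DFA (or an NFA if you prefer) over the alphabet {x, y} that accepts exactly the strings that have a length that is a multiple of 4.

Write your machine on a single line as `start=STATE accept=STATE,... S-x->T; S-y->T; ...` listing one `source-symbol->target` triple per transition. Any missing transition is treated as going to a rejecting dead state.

Only the length mod 4 matters, so use a 4-cycle: from any state, every input symbol moves to the next state, wrapping S3 back to S0. Mark S0 accepting.
With 4 states:
        x   y  
>* S0   S1  S1 
   S1   S2  S2 
   S2   S3  S3 
   S3   S0  S0 
(> = start, * = accepting)

start=S0; accept=S0; S0-x->S1; S0-y->S1; S1-x->S2; S1-y->S2; S2-x->S3; S2-y->S3; S3-x->S0; S3-y->S0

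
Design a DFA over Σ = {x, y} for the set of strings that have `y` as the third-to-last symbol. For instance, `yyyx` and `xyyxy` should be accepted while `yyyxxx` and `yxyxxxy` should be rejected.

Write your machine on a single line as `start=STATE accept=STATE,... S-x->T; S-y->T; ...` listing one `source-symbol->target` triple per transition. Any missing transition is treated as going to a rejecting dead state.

A DFA must remember the last 3 symbols (since which symbol is third-to-last isn't known until the input ends). Use one state per possible window of the last ≤3 symbols; accept from those whose window starts with `y`.
A 15-state machine:
          x    y  
>  s0     s1   s2 
   s1     s3   s4 
   s2     s5   s6 
   s3     s7   s8 
   s4     s9  s10 
   s5    s11  s12 
   s6    s13  s14 
   s7     s7   s8 
   s8     s9  s10 
   s9    s11  s12 
   s10   s13  s14 
 * s11    s7   s8 
 * s12    s9  s10 
 * s13   s11  s12 
 * s14   s13  s14 
(> = start, * = accepting)

start=s0; accept=s11,s12,s13,s14; s0-x->s1; s0-y->s2; s1-x->s3; s1-y->s4; s2-x->s5; s2-y->s6; s3-x->s7; s3-y->s8; s4-x->s9; s4-y->s10; s5-x->s11; s5-y->s12; s6-x->s13; s6-y->s14; s7-x->s7; s7-y->s8; s8-x->s9; s8-y->s10; s9-x->s11; s9-y->s12; s10-x->s13; s10-y->s14; s11-x->s7; s11-y->s8; s12-x->s9; s12-y->s10; s13-x->s11; s13-y->s12; s14-x->s13; s14-y->s14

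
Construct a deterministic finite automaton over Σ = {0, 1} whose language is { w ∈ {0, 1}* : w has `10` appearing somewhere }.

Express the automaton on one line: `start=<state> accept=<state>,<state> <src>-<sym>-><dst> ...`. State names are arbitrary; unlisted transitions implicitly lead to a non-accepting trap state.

start=s0 accept=s2 s0-0->s0 s0-1->s1 s1-0->s2 s1-1->s1 s2-0->s2 s2-1->s2

Track how much of `10` has been matched so far: state s0 is no progress, s2 is the absorbing accept state reached once `10` has occurred. Intermediate states record partial matches; on a mismatch, fall back to the longest reusable overlap.
With 3 states:
        0   1  
>  s0   s0  s1 
   s1   s2  s1 
 * s2   s2  s2 
(> = start, * = accepting)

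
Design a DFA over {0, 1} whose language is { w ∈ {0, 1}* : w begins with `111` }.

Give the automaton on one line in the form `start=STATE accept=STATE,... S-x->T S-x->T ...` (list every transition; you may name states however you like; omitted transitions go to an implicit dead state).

Walk along `111` while the input agrees: from A take `1` to B, and so on. Any deviation drops to the rejecting sink E. Once D is reached the prefix is confirmed and every continuation is accepted.
With 5 states:
       0  1 
>  A   E  B 
   B   E  C 
   C   E  D 
 * D   D  D 
   E   E  E 
(> = start, * = accepting)

start=A accept=D A-0->E A-1->B B-0->E B-1->C C-0->E C-1->D D-0->D D-1->D E-0->E E-1->E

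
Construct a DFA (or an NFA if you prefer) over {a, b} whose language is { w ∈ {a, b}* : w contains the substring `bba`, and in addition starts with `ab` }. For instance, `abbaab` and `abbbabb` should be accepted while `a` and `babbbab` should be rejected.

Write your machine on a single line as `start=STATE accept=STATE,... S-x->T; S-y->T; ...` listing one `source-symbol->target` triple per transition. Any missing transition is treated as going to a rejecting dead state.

Handle the two conditions separately and then intersect. The first has 4 states tracking whether and how much of `bba` has been seen; the second has 4 states tracking whether the input so far still matches the prefix `ab`. A product state is a pair (one from each), accepting exactly when both do. Minimizing collapses redundant product states.
With 7 states:
        a   b  
>  S0   S1  S2 
   S1   S2  S3 
   S2   S2  S2 
   S3   S4  S5 
   S4   S4  S3 
   S5   S6  S5 
 * S6   S6  S6 
(> = start, * = accepting)

start=S0; accept=S6; S0-a->S1; S0-b->S2; S1-a->S2; S1-b->S3; S2-a->S2; S2-b->S2; S3-a->S4; S3-b->S5; S4-a->S4; S4-b->S3; S5-a->S6; S5-b->S5; S6-a->S6; S6-b->S6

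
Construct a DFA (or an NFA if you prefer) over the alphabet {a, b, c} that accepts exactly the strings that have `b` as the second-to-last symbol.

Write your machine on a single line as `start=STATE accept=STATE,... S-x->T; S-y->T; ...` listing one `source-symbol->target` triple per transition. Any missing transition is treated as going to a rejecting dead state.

start=q0; accept=q7,q8,q9; q0-a->q1; q0-b->q2; q0-c->q3; q1-a->q4; q1-b->q5; q1-c->q6; q2-a->q7; q2-b->q8; q2-c->q9; q3-a->q10; q3-b->q11; q3-c->q12; q4-a->q4; q4-b->q5; q4-c->q6; q5-a->q7; q5-b->q8; q5-c->q9; q6-a->q10; q6-b->q11; q6-c->q12; q7-a->q4; q7-b->q5; q7-c->q6; q8-a->q7; q8-b->q8; q8-c->q9; q9-a->q10; q9-b->q11; q9-c->q12; q10-a->q4; q10-b->q5; q10-c->q6; q11-a->q7; q11-b->q8; q11-c->q9; q12-a->q10; q12-b->q11; q12-c->q12

A DFA must remember the last 2 symbols (since which symbol is second-to-last isn't known until the input ends). Use one state per possible window of the last ≤2 symbols; accept from those whose window starts with `b`.
          a    b    c  
>  q0     q1   q2   q3 
   q1     q4   q5   q6 
   q2     q7   q8   q9 
   q3    q10  q11  q12 
   q4     q4   q5   q6 
   q5     q7   q8   q9 
   q6    q10  q11  q12 
 * q7     q4   q5   q6 
 * q8     q7   q8   q9 
 * q9    q10  q11  q12 
   q10    q4   q5   q6 
   q11    q7   q8   q9 
   q12   q10  q11  q12 
(> = start, * = accepting)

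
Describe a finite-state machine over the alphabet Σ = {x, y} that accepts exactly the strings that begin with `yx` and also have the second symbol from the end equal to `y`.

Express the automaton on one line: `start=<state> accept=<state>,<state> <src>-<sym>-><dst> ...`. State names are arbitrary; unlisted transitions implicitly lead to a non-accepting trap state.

start=A accept=D,G A-x->B A-y->C B-x->B B-y->B C-x->D C-y->B D-x->E D-y->F E-x->E E-y->F F-x->D F-y->G G-x->D G-y->G

Build one automaton per condition and run them in lockstep. One (4 states) tracks whether the input so far still matches the prefix `yx`; the other (7 states) tracks the last 2 symbols read. Each combined state is a pair, one component from each; accept when both components accept. After merging equivalent states the machine shrinks.
       x  y 
>  A   B  C 
   B   B  B 
   C   D  B 
 * D   E  F 
   E   E  F 
   F   D  G 
 * G   D  G 
(> = start, * = accepting)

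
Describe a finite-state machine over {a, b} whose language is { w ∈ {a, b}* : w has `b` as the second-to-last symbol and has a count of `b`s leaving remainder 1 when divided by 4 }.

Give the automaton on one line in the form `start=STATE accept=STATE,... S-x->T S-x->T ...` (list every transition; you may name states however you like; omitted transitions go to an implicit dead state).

Run two small machines in parallel and take their product. The first has 7 states tracking the last 2 symbols read; the second has 4 states tracking the count of `b`s modulo 4. A product state is a pair (one from each), accepting exactly when both do. Equivalent product states are then merged.
        a   b  
>  q0   q0  q1 
   q1   q2  q3 
 * q2   q4  q3 
   q3   q3  q5 
   q4   q4  q3 
   q5   q5  q6 
   q6   q0  q7 
 * q7   q2  q3 
(> = start, * = accepting)

start=q0 accept=q2,q7 q0-a->q0 q0-b->q1 q1-a->q2 q1-b->q3 q2-a->q4 q2-b->q3 q3-a->q3 q3-b->q5 q4-a->q4 q4-b->q3 q5-a->q5 q5-b->q6 q6-a->q0 q6-b->q7 q7-a->q2 q7-b->q3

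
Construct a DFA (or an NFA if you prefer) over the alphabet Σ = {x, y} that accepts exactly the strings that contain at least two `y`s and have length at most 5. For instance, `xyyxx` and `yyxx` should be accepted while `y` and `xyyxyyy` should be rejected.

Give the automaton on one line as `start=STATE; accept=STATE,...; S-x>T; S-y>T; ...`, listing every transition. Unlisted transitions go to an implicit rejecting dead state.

Handle the two conditions separately and then intersect. The first has 4 states tracking the count of `y`s, saturating at 3; the second has 7 states tracking the input length, saturating at 6. A product state is a pair (one from each), accepting exactly when both do.
22 states suffice.
          x    y  
>  S0     S1   S2 
   S1     S3   S4 
   S2     S4   S5 
   S3     S6   S7 
   S4     S7   S8 
 * S5     S8   S9 
   S6    S10  S11 
   S7    S11  S12 
 * S8    S12  S13 
 * S9    S13  S13 
   S10   S14  S15 
   S11   S15  S16 
 * S12   S16  S17 
 * S13   S17  S17 
   S14   S18  S19 
   S15   S19  S20 
 * S16   S20  S21 
 * S17   S21  S21 
   S18   S18  S19 
   S19   S19  S20 
   S20   S20  S21 
   S21   S21  S21 
(> = start, * = accepting)

start=S0; accept=S5,S8,S9,S12,S13,S16,S17; S0-x>S1; S0-y>S2; S1-x>S3; S1-y>S4; S2-x>S4; S2-y>S5; S3-x>S6; S3-y>S7; S4-x>S7; S4-y>S8; S5-x>S8; S5-y>S9; S6-x>S10; S6-y>S11; S7-x>S11; S7-y>S12; S8-x>S12; S8-y>S13; S9-x>S13; S9-y>S13; S10-x>S14; S10-y>S15; S11-x>S15; S11-y>S16; S12-x>S16; S12-y>S17; S13-x>S17; S13-y>S17; S14-x>S18; S14-y>S19; S15-x>S19; S15-y>S20; S16-x>S20; S16-y>S21; S17-x>S21; S17-y>S21; S18-x>S18; S18-y>S19; S19-x>S19; S19-y>S20; S20-x>S20; S20-y>S21; S21-x>S21; S21-y>S21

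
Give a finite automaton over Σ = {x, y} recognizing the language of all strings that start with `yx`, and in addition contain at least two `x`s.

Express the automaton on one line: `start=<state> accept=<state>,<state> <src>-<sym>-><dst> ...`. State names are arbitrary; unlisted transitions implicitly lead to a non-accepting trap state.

Run two small machines in parallel and take their product. One (4 states) tracks whether the input so far still matches the prefix `yx`; the other (4 states) tracks the count of `x`s, saturating at 3. Each combined state is a pair, one component from each; accept when both components accept. Minimizing collapses redundant product states.
5 states suffice.
       x  y 
>  A   B  C 
   B   B  B 
   C   D  B 
   D   E  D 
 * E   E  E 
(> = start, * = accepting)

start=A accept=E A-x->B A-y->C B-x->B B-y->B C-x->D C-y->B D-x->E D-y->D E-x->E E-y->E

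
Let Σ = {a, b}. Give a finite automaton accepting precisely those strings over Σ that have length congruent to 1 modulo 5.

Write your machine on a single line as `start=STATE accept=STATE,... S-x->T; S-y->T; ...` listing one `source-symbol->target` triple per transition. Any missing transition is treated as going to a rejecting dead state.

start=S0; accept=S1; S0-a->S1; S0-b->S1; S1-a->S2; S1-b->S2; S2-a->S3; S2-b->S3; S3-a->S4; S3-b->S4; S4-a->S0; S4-b->S0

Count input length modulo 5: every symbol advances one step around the cycle S0 → S1 → S2 → S3 → S4 → S0. Accept at S1.
A 5-state machine:
        a   b  
>  S0   S1  S1 
 * S1   S2  S2 
   S2   S3  S3 
   S3   S4  S4 
   S4   S0  S0 
(> = start, * = accepting)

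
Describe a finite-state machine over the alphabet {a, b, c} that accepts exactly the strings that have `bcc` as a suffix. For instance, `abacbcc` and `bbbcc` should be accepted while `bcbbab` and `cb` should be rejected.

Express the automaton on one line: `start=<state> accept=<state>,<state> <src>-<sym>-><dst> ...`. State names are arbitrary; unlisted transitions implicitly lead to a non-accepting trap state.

start=q0 accept=q3 q0-a->q0 q0-b->q1 q0-c->q0 q1-a->q0 q1-b->q1 q1-c->q2 q2-a->q0 q2-b->q1 q2-c->q3 q3-a->q0 q3-b->q1 q3-c->q0

Let each state record the length of the longest suffix of the input read so far that is also a prefix of `bcc`. q1 means the last symbol is `b`; q2 means the last 2 symbols are `bc`; q3 means the last 3 symbols are `bcc`. Accept only at q3, where the string currently ends in `bcc`.
With 4 states:
        a   b   c  
>  q0   q0  q1  q0 
   q1   q0  q1  q2 
   q2   q0  q1  q3 
 * q3   q0  q1  q0 
(> = start, * = accepting)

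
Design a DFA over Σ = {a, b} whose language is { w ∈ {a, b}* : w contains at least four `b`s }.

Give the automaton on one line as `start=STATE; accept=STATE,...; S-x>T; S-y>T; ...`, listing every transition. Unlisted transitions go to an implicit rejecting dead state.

Count `b`s, saturating at 5: states S0 through S4 mean 0 through 4 `b`s seen; S5 means more than 4. Each `b` increments (capped at S5); other symbols loop. Accept from {S4, S5}.
6 states suffice.
        a   b  
>  S0   S0  S1 
   S1   S1  S2 
   S2   S2  S3 
   S3   S3  S4 
 * S4   S4  S5 
 * S5   S5  S5 
(> = start, * = accepting)

start=S0; accept=S4,S5; S0-a>S0; S0-b>S1; S1-a>S1; S1-b>S2; S2-a>S2; S2-b>S3; S3-a>S3; S3-b>S4; S4-a>S4; S4-b>S5; S5-a>S5; S5-b>S5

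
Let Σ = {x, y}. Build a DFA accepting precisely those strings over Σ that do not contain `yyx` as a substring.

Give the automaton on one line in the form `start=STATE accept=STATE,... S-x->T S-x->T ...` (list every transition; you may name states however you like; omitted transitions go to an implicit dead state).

Track partial matches of the forbidden pattern `yyx`. State S3 is a dead state reached once `yyx` has occurred; every other state accepts. S0 means no part of `yyx` is currently matched.
With 4 states:
        x   y  
>* S0   S0  S1 
 * S1   S0  S2 
 * S2   S3  S2 
   S3   S3  S3 
(> = start, * = accepting)

start=S0 accept=S0,S1,S2 S0-x->S0 S0-y->S1 S1-x->S0 S1-y->S2 S2-x->S3 S2-y->S2 S3-x->S3 S3-y->S3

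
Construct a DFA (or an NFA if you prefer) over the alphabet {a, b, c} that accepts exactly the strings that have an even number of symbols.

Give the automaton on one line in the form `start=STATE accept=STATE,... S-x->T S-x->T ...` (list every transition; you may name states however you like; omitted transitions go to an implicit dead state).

Count input length modulo 2: every symbol advances one step around the cycle q0 → q1 → q0. Accept at q0.
A 2-state machine:
        a   b   c  
>* q0   q1  q1  q1 
   q1   q0  q0  q0 
(> = start, * = accepting)

start=q0 accept=q0 q0-a->q1 q0-b->q1 q0-c->q1 q1-a->q0 q1-b->q0 q1-c->q0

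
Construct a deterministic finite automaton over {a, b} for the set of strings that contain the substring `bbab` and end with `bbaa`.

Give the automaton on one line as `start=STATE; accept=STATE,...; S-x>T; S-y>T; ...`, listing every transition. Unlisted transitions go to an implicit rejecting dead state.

start=q0; accept=q9; q0-a>q0; q0-b>q1; q1-a>q0; q1-b>q2; q2-a>q3; q2-b>q2; q3-a>q4; q3-b>q5; q4-a>q0; q4-b>q1; q5-a>q6; q5-b>q7; q6-a>q6; q6-b>q5; q7-a>q8; q7-b>q7; q8-a>q9; q8-b>q5; q9-a>q6; q9-b>q5

Run two small machines in parallel and take their product. The first has 5 states tracking whether and how much of `bbab` has been seen; the second has 5 states tracking how much of the suffix `bbaa` has currently been matched. A product state is a pair (one from each), accepting exactly when both do.
        a   b  
>  q0   q0  q1 
   q1   q0  q2 
   q2   q3  q2 
   q3   q4  q5 
   q4   q0  q1 
   q5   q6  q7 
   q6   q6  q5 
   q7   q8  q7 
   q8   q9  q5 
 * q9   q6  q5 
(> = start, * = accepting)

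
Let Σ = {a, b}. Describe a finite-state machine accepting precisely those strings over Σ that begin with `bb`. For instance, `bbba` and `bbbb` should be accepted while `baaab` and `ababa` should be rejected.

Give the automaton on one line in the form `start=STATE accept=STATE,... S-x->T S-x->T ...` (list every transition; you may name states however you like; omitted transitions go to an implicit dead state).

start=q0 accept=q2 q0-a->q3 q0-b->q1 q1-a->q3 q1-b->q2 q2-a->q2 q2-b->q2 q3-a->q3 q3-b->q3

Walk along `bb` while the input agrees: from q0 take `b` to q1, and so on. Any deviation drops to the rejecting sink q3. Once q2 is reached the prefix is confirmed and every continuation is accepted.
With 4 states:
        a   b  
>  q0   q3  q1 
   q1   q3  q2 
 * q2   q2  q2 
   q3   q3  q3 
(> = start, * = accepting)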